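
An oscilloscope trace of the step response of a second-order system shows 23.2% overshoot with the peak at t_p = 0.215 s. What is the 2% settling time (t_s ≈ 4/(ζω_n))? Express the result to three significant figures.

t_s ≈ 0.589 s

The overshoot fixes ζ = −ln(OS)/√(π²+ln²(OS)) = 0.422.
From t_p = π/ω_d, ω_d = π/0.215 = 14.6 rad/s, so ω_n = ω_d/√(1−ζ²) = 16.1 rad/s.
t_s ≈ 4/(ζω_n) = 4/(0.422·16.1) = 0.589 s.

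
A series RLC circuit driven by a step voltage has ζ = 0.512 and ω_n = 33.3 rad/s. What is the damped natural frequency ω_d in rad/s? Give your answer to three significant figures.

ω_d = ω_n√(1−ζ²) = 33.3·√0.738 = 28.6 rad/s.

ω_d ≈ 28.6 rad/s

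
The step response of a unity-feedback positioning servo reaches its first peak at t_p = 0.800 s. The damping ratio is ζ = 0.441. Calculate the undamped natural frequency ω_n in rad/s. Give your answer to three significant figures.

ω_n ≈ 4.38 rad/s

Peak time t_p = π/ω_d, so ω_d = π/t_p = π/0.800 = 3.93 rad/s.
ω_n = ω_d/√(1−ζ²) = 3.93/√0.806 = 4.38 rad/s.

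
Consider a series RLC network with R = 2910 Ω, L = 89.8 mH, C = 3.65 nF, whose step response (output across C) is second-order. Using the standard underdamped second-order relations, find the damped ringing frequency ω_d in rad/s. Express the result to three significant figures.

ω_d ≈ 52800 rad/s

For a series RLC circuit (capacitor voltage as output), ω_n = 1/√(LC) = 1/√(89.8 mH · 3.65 nF) = 55200 rad/s.
ζ = (R/2)·√(C/L) = (2910/2)·√(3.65 nF/89.8 mH) = 0.293.
ω_d = 55200·√(1 − 0.293²) = 52800 rad/s.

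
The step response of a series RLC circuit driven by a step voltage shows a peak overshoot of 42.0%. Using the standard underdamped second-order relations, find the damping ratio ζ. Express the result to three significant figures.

ζ = −ln(OS)/√(π² + (ln OS)²). With OS = 0.420, ln OS = −0.8675 and ζ = 0.8675/3.259 = 0.266.

ζ ≈ 0.266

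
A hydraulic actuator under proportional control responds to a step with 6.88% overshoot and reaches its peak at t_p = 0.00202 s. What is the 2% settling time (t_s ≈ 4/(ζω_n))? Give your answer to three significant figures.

The overshoot fixes ζ = −ln(OS)/√(π²+ln²(OS)) = 0.649.
From t_p = π/ω_d, ω_d = π/0.00202 = 1560 rad/s, so ω_n = ω_d/√(1−ζ²) = 2040 rad/s.
t_s ≈ 4/(ζω_n) = 4/(0.649·2040) = 0.00302 s.

t_s ≈ 0.00302 s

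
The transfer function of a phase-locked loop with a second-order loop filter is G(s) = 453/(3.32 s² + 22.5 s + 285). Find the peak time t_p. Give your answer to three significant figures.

t_p ≈ 0.364 s

Dividing through by 3.32: denominator becomes s² + 6.777 s + 85.84.
So ω_n = √85.84 = 9.27 rad/s and ζ = 6.777/(2·9.27) = 0.366.
ω_d = 9.27·√(1 − 0.366²) = 8.62 rad/s. t_p = π/ω_d = 0.364 s.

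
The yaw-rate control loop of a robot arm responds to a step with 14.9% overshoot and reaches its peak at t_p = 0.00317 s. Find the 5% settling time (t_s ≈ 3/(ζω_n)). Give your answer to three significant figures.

t_s ≈ 0.00500 s

The overshoot fixes ζ = −ln(OS)/√(π²+ln²(OS)) = 0.518.
From t_p = π/ω_d, ω_d = π/0.00317 = 991 rad/s, so ω_n = ω_d/√(1−ζ²) = 1160 rad/s.
t_s ≈ 3/(ζω_n) = 3/(0.518·1160) = 0.00500 s.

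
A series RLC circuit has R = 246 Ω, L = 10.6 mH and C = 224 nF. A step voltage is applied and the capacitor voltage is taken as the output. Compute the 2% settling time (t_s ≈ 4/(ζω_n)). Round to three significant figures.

For a series RLC circuit (capacitor voltage as output), ω_n = 1/√(LC) = 1/√(10.6 mH · 224 nF) = 20500 rad/s.
ζ = (R/2)·√(C/L) = (246/2)·√(224 nF/10.6 mH) = 0.565.
t_s ≈ 4/(ζω_n) = 0.000345 s.

t_s ≈ 0.000345 s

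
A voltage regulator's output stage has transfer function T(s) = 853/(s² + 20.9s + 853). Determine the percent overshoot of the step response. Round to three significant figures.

Matching coefficients with s² + 2ζω_n s + ω_n² gives ω_n² = 853 ⇒ ω_n = 29.2 rad/s, and ζ = 20.9/(2ω_n) = 0.358.
%OS = 100·exp(−πζ/√(1−ζ²)) = 30.0%.

%OS ≈ 30.0%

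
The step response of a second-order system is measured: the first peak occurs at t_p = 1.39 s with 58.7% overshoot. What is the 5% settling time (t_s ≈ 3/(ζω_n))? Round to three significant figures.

t_s ≈ 7.83 s

ζ from %OS: ζ = |ln 0.587|/√(π²+ln²0.587) = 0.167.
From t_p = π/ω_d, ω_d = π/1.39 = 2.26 rad/s, so ω_n = ω_d/√(1−ζ²) = 2.29 rad/s.
t_s ≈ 3/(ζω_n) = 3/(0.167·2.29) = 7.83 s.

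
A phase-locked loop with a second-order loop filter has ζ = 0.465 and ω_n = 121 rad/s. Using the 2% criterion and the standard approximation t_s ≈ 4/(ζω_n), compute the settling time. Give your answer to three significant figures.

t_s ≈ 0.0711 s

t_s ≈ 4/(ζω_n) = 4/(0.465 × 121) = 0.0711 s.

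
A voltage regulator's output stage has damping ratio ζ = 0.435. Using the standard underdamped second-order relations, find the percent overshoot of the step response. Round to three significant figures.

For an underdamped second-order system, %OS = 100·exp(−πζ/√(1−ζ²)).
πζ/√(1−ζ²) = π·0.435/√(1−0.189) = 1.518, so %OS = 100·e^(−1.518) = 21.9%.

%OS ≈ 21.9%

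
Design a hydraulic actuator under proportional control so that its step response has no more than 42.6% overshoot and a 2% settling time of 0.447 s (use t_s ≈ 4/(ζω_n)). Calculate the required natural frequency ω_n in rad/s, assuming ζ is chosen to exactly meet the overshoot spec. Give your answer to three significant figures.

From %OS = 100·exp(−πζ/√(1−ζ²)), invert to get ζ = −ln(OS)/√(π² + ln²(OS)) with OS = 0.426.
−ln 0.426 = 0.8533, so ζ = 0.8533/√(π² + 0.7281) = 0.262.
Then ω_n = 4/(ζ t_s) = 4/(0.262 × 0.447) = 34.1 rad/s.

ω_n ≈ 34.1 rad/s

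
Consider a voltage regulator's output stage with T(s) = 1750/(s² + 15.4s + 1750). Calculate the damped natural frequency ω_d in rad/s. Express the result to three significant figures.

ω_d ≈ 41.1 rad/s

Matching coefficients with s² + 2ζω_n s + ω_n² gives ω_n² = 1750 ⇒ ω_n = 41.8 rad/s, and ζ = 15.4/(2ω_n) = 0.184.
The damped frequency ω_d = ω_n√(1−ζ²) = 41.1 rad/s.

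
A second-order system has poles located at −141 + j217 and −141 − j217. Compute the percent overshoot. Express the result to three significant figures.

With σ = 141, ω_d = 217: ω_n = √(σ²+ω_d²) = 259 rad/s, ζ = σ/ω_n = 0.545.
Overshoot: exp(−π·0.545/√(1−0.545²)) = 0.130, i.e. 13.0%.

%OS ≈ 13.0%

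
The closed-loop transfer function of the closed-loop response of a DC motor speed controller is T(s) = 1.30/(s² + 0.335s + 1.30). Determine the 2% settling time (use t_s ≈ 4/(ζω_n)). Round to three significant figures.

t_s ≈ 23.9 s

Matching coefficients with s² + 2ζω_n s + ω_n² gives ω_n² = 1.30 ⇒ ω_n = 1.14 rad/s, and ζ = 0.335/(2ω_n) = 0.147.
t_s ≈ 4/(ζω_n) = 4/(0.147·1.14) = 23.9 s.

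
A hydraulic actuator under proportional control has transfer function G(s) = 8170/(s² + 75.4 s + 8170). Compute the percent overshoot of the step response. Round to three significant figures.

%OS ≈ 23.7%

Matching coefficients with s² + 2ζω_n s + ω_n² gives ω_n² = 8170 ⇒ ω_n = 90.4 rad/s, and ζ = 75.4/(2ω_n) = 0.417.
%OS = 100 e^{−πζ/√(1−ζ²)} with ζ = 0.417 gives 23.7%.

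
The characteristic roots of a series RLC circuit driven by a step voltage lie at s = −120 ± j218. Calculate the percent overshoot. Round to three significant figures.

%OS ≈ 17.7%

The poles are at −σ ± jω_d with σ = 120 and ω_d = 218, so ω_n = √(σ²+ω_d²) = 249 rad/s and ζ = σ/ω_n = 0.482.
%OS = 100 e^{−πζ/√(1−ζ²)} with ζ = 0.482 gives 17.7%.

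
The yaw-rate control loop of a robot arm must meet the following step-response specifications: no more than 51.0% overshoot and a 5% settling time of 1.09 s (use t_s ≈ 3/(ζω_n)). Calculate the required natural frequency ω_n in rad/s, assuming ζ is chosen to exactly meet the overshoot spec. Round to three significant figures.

ω_n ≈ 13.1 rad/s

From %OS = 100·exp(−πζ/√(1−ζ²)), invert to get ζ = −ln(OS)/√(π² + ln²(OS)) with OS = 0.510.
−ln 0.510 = 0.6733, so ζ = 0.6733/√(π² + 0.4534) = 0.210.
From t_s ≈ 3/(ζω_n): ω_n = 3/(ζ·t_s) = 3/(0.210·1.09) = 13.1 rad/s.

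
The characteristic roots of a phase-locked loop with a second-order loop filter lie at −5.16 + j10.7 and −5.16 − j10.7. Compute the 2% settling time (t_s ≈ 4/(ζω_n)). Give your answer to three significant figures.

For poles at −σ ± jω_d, ζω_n = σ = 5.16, so t_s ≈ 4/σ = 0.775 s.

t_s ≈ 0.775 s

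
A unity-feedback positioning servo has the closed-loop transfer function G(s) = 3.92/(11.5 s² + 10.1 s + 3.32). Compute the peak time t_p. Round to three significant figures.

Dividing through by 11.5: denominator becomes s² + 0.8783 s + 0.2887.
So ω_n = √0.2887 = 0.537 rad/s and ζ = 0.8783/(2·0.537) = 0.817.
The damped frequency ω_d = ω_n√(1−ζ²) = 0.310 rad/s. t_p = π/ω_d = 10.1 s.

t_p ≈ 10.1 s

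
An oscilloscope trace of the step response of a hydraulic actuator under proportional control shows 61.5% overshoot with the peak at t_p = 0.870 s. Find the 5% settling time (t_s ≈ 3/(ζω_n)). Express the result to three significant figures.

t_s ≈ 5.37 s

ζ from %OS: ζ = |ln 0.615|/√(π²+ln²0.615) = 0.153.
t_p = π/ω_d ⇒ ω_d = 3.61 rad/s; then ω_n = ω_d/√(1−ζ²) = 3.65 rad/s.
t_s ≈ 3/(ζω_n) = 3/(0.153·3.65) = 5.37 s.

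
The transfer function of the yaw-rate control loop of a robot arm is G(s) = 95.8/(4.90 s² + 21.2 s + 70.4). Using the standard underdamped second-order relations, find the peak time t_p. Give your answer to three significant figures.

t_p ≈ 1.01 s

Dividing through by 4.90: denominator becomes s² + 4.327 s + 14.37.
So ω_n = √14.37 = 3.79 rad/s and ζ = 4.327/(2·3.79) = 0.571.
ω_d = ω_n√(1−ζ²) = 3.11 rad/s. t_p = π/ω_d = 1.01 s.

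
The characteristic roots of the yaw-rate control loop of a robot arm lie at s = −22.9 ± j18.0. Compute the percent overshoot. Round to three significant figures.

%OS ≈ 1.84%

The poles are at −σ ± jω_d with σ = 22.9 and ω_d = 18.0, so ω_n = √(σ²+ω_d²) = 29.1 rad/s and ζ = σ/ω_n = 0.786.
Overshoot: exp(−π·0.786/√(1−0.786²)) = 0.0184, i.e. 1.84%.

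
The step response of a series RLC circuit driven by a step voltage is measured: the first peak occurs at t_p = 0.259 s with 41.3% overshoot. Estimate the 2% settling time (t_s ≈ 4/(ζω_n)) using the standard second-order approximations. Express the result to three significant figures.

From the overshoot, ζ = −ln(OS)/√(π²+ln²(OS)) = 0.271.
From t_p = π/ω_d, ω_d = π/0.259 = 12.1 rad/s, so ω_n = ω_d/√(1−ζ²) = 12.6 rad/s.
t_s ≈ 4/(ζω_n) = 4/(0.271·12.6) = 1.17 s.

t_s ≈ 1.17 s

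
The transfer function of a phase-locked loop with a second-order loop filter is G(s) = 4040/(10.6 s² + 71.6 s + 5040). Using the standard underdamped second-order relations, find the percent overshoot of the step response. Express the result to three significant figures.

Dividing through by 10.6: denominator becomes s² + 6.755 s + 475.5.
So ω_n = √475.5 = 21.8 rad/s and ζ = 6.755/(2·21.8) = 0.155.
%OS = 100·exp(−πζ/√(1−ζ²)) = 61.1%.

%OS ≈ 61.1%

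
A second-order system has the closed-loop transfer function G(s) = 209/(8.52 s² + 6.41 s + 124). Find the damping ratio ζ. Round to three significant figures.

Dividing through by 8.52: denominator becomes s² + 0.7523 s + 14.55.
So ω_n = √14.55 = 3.81 rad/s and ζ = 0.7523/(2·3.81) = 0.0986.

ζ ≈ 0.0986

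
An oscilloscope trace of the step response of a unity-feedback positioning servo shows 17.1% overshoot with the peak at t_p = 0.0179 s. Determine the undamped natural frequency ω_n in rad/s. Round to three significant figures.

ω_n ≈ 201 rad/s

ζ from %OS: ζ = |ln 0.171|/√(π²+ln²0.171) = 0.490.
From t_p = π/ω_d, ω_d = π/0.0179 = 176 rad/s, so ω_n = ω_d/√(1−ζ²) = 201 rad/s.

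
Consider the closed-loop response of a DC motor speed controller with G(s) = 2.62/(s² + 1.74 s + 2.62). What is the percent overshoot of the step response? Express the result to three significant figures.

%OS ≈ 13.5%

ω_n = √2.62 = 1.62 rad/s; ζ = 1.74/(2·1.62) = 0.537.
%OS = 100 e^{−πζ/√(1−ζ²)} with ζ = 0.537 gives 13.5%.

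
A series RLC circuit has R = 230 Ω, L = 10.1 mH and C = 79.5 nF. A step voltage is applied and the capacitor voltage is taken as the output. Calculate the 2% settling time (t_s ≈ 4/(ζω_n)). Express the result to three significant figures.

For a series RLC circuit (capacitor voltage as output), ω_n = 1/√(LC) = 1/√(10.1 mH · 79.5 nF) = 35300 rad/s.
ζ = (R/2)·√(C/L) = (230/2)·√(79.5 nF/10.1 mH) = 0.323.
t_s ≈ 4/(ζω_n) = 0.000351 s.

t_s ≈ 0.000351 s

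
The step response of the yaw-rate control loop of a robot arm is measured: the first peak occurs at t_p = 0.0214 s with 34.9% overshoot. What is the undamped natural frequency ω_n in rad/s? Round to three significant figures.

ω_n ≈ 155 rad/s

The overshoot fixes ζ = −ln(OS)/√(π²+ln²(OS)) = 0.318.
From t_p = π/ω_d, ω_d = π/0.0214 = 147 rad/s, so ω_n = ω_d/√(1−ζ²) = 155 rad/s.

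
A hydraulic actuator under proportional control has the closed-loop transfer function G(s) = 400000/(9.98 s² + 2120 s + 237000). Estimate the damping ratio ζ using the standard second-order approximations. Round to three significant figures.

ζ ≈ 0.689

Dividing through by 9.98: denominator becomes s² + 212.4 s + 23750.
So ω_n = √23750 = 154 rad/s and ζ = 212.4/(2·154) = 0.689.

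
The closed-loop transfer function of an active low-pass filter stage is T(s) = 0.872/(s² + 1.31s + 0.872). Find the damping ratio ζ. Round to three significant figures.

ζ ≈ 0.701

Matching coefficients with s² + 2ζω_n s + ω_n² gives ω_n² = 0.872 ⇒ ω_n = 0.934 rad/s, and ζ = 1.31/(2ω_n) = 0.701.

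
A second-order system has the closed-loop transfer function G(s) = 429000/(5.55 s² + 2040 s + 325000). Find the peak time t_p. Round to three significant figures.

t_p ≈ 0.0200 s

Dividing through by 5.55: denominator becomes s² + 367.6 s + 58560.
So ω_n = √58560 = 242 rad/s and ζ = 367.6/(2·242) = 0.759.
The damped frequency ω_d = ω_n√(1−ζ²) = 157 rad/s. t_p = π/ω_d = 0.0200 s.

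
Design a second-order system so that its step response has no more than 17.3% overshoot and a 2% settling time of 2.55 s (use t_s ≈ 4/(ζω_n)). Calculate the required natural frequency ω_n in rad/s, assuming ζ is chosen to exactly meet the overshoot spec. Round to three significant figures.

From %OS = 100·exp(−πζ/√(1−ζ²)), invert to get ζ = −ln(OS)/√(π² + ln²(OS)) with OS = 0.173.
−ln 0.173 = 1.754, so ζ = 1.754/√(π² + 3.078) = 0.488.
Then ω_n = 4/(ζ t_s) = 4/(0.488 × 2.55) = 3.22 rad/s.

ω_n ≈ 3.22 rad/s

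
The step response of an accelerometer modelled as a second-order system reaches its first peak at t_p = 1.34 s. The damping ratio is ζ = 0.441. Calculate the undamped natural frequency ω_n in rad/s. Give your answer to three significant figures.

ω_n ≈ 2.61 rad/s

Peak time t_p = π/ω_d, so ω_d = π/t_p = π/1.34 = 2.34 rad/s.
ω_n = ω_d/√(1−ζ²) = 2.34/√0.806 = 2.61 rad/s.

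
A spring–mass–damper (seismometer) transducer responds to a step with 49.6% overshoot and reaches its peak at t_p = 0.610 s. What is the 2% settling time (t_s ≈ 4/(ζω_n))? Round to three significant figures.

ζ from %OS: ζ = |ln 0.496|/√(π²+ln²0.496) = 0.218.
From t_p = π/ω_d, ω_d = π/0.610 = 5.15 rad/s, so ω_n = ω_d/√(1−ζ²) = 5.28 rad/s.
t_s ≈ 4/(ζω_n) = 4/(0.218·5.28) = 3.48 s.

t_s ≈ 3.48 s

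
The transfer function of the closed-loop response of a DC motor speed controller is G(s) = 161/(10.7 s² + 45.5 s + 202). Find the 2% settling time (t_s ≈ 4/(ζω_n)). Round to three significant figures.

t_s ≈ 1.88 s

Dividing through by 10.7: denominator becomes s² + 4.252 s + 18.88.
So ω_n = √18.88 = 4.34 rad/s and ζ = 4.252/(2·4.34) = 0.489.
t_s ≈ 4/(ζω_n) = 1.88 s.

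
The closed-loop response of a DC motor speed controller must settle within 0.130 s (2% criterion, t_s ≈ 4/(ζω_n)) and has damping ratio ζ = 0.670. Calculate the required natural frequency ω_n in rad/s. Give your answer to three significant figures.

Rearranging t_s ≈ 4/(ζω_n) gives ω_n = 4/(ζ·t_s) = 4/(0.670 × 0.130) = 45.9 rad/s.

ω_n ≈ 45.9 rad/s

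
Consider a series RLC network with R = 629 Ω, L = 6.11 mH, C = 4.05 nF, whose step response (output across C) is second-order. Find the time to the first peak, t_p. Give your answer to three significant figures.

For a series RLC circuit (capacitor voltage as output), ω_n = 1/√(LC) = 1/√(6.11 mH · 4.05 nF) = 201000 rad/s.
ζ = (R/2)·√(C/L) = (629/2)·√(4.05 nF/6.11 mH) = 0.256.
ω_d = ω_n√(1−ζ²) = 194000 rad/s. t_p = π/ω_d = 0.0000162 s.

t_p ≈ 0.0000162 s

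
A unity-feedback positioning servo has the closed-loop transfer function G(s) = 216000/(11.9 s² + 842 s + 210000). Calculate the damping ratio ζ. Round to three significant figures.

Dividing through by 11.9: denominator becomes s² + 70.76 s + 17650.
So ω_n = √17650 = 133 rad/s and ζ = 70.76/(2·133) = 0.266.

ζ ≈ 0.266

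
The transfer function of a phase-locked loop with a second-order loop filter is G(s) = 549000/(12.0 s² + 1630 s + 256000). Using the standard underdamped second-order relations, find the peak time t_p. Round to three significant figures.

t_p ≈ 0.0243 s

Dividing through by 12.0: denominator becomes s² + 135.8 s + 21330.
So ω_n = √21330 = 146 rad/s and ζ = 135.8/(2·146) = 0.465.
The damped frequency ω_d = ω_n√(1−ζ²) = 129 rad/s. t_p = π/ω_d = 0.0243 s.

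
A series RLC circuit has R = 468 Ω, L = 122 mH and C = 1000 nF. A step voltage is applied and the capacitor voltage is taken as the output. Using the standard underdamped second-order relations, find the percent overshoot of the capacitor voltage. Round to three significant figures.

For a series RLC circuit (capacitor voltage as output), ω_n = 1/√(LC) = 1/√(122 mH · 1000 nF) = 2860 rad/s.
ζ = (R/2)·√(C/L) = (468/2)·√(1000 nF/122 mH) = 0.670.
Overshoot: exp(−π·0.670/√(1−0.670²)) = 0.0587, i.e. 5.87%.

%OS ≈ 5.87%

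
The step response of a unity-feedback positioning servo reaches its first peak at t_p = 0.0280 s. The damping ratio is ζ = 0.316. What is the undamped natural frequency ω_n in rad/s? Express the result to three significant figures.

Peak time t_p = π/ω_d, so ω_d = π/t_p = π/0.0280 = 112 rad/s.
ω_n = ω_d/√(1−ζ²) = 112/√0.900 = 118 rad/s.

ω_n ≈ 118 rad/s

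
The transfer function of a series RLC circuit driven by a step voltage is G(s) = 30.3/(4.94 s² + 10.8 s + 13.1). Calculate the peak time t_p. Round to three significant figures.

Dividing through by 4.94: denominator becomes s² + 2.186 s + 2.652.
So ω_n = √2.652 = 1.63 rad/s and ζ = 2.186/(2·1.63) = 0.671.
ω_d = ω_n√(1−ζ²) = 1.21 rad/s. t_p = π/ω_d = 2.60 s.

t_p ≈ 2.60 s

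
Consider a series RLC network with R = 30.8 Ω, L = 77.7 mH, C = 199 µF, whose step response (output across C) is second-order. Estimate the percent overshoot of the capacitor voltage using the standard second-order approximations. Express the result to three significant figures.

For a series RLC circuit (capacitor voltage as output), ω_n = 1/√(LC) = 1/√(77.7 mH · 199 µF) = 254 rad/s.
ζ = (R/2)·√(C/L) = (30.8/2)·√(199 µF/77.7 mH) = 0.779.
%OS = 100·exp(−πζ/√(1−ζ²)) = 2.01%.

%OS ≈ 2.01%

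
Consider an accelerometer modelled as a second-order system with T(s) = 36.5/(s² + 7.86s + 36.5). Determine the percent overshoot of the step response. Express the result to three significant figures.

ω_n = √36.5 = 6.04 rad/s; ζ = 7.86/(2·6.04) = 0.650.
%OS = 100 e^{−πζ/√(1−ζ²)} with ζ = 0.650 gives 6.78%.

%OS ≈ 6.78%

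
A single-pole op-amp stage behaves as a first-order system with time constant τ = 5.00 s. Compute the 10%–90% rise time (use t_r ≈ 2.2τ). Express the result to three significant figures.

t_r ≈ 11.0 s

t_r ≈ 2.2τ = 11.0 s.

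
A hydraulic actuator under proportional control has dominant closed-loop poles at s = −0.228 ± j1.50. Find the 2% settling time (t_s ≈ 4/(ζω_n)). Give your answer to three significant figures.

t_s ≈ 17.5 s

For poles at −σ ± jω_d, ζω_n = σ = 0.228, so t_s ≈ 4/σ = 17.5 s.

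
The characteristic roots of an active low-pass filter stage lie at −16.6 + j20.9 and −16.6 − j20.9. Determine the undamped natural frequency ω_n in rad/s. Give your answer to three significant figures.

|pole| = ω_n = √(16.6² + 20.9²) = 26.7 rad/s; ζ = cos θ = σ/ω_n = 0.622.

ω_n ≈ 26.7 rad/s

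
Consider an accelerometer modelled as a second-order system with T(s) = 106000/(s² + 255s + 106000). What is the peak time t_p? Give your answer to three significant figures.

t_p ≈ 0.0105 s

Comparing the denominator to s² + 2ζω_n s + ω_n²: ω_n = √106000 = 326 rad/s, and 2ζω_n = 255 so ζ = 255/(2·326) = 0.392.
The damped frequency ω_d = ω_n√(1−ζ²) = 300 rad/s. Then t_p = π/ω_d = 0.0105 s.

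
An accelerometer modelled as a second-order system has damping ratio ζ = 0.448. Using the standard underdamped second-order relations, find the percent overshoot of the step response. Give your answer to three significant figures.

For an underdamped second-order system, %OS = 100·exp(−πζ/√(1−ζ²)).
πζ/√(1−ζ²) = π·0.448/√(1−0.201) = 1.574, so %OS = 100·e^(−1.574) = 20.7%.

%OS ≈ 20.7%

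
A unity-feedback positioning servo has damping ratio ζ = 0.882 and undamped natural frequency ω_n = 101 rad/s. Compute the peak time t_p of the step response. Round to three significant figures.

The damped frequency is ω_d = ω_n√(1−ζ²) = 101·√(1−0.778) = 47.6 rad/s.
Peak time t_p = π/ω_d = π/47.6 = 0.0660 s.

t_p ≈ 0.0660 s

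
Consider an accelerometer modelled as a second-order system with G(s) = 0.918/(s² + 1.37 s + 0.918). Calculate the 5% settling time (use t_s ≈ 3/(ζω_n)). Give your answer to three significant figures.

t_s ≈ 4.38 s

ω_n = √0.918 = 0.958 rad/s; ζ = 1.37/(2·0.958) = 0.715.
t_s ≈ 3/(ζω_n) = 3/(0.715·0.958) = 4.38 s.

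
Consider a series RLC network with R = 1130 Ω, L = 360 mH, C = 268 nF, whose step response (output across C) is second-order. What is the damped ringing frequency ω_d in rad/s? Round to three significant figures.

For a series RLC circuit (capacitor voltage as output), ω_n = 1/√(LC) = 1/√(360 mH · 268 nF) = 3220 rad/s.
ζ = (R/2)·√(C/L) = (1130/2)·√(268 nF/360 mH) = 0.487.
ω_d = 3220·√(1 − 0.487²) = 2810 rad/s.

ω_d ≈ 2810 rad/s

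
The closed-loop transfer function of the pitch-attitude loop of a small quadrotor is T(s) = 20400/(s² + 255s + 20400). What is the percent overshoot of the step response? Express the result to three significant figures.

Matching coefficients with s² + 2ζω_n s + ω_n² gives ω_n² = 20400 ⇒ ω_n = 143 rad/s, and ζ = 255/(2ω_n) = 0.893.
%OS = 100 e^{−πζ/√(1−ζ²)} with ζ = 0.893 gives 0.198%.

%OS ≈ 0.198%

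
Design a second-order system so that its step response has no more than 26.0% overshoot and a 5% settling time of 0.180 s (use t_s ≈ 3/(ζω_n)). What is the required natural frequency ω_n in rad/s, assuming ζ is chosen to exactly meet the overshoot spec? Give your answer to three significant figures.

From %OS = 100·exp(−πζ/√(1−ζ²)), invert to get ζ = −ln(OS)/√(π² + ln²(OS)) with OS = 0.260.
−ln 0.260 = 1.347, so ζ = 1.347/√(π² + 1.815) = 0.394.
From t_s ≈ 3/(ζω_n): ω_n = 3/(ζ·t_s) = 3/(0.394·0.180) = 42.3 rad/s.

ω_n ≈ 42.3 rad/s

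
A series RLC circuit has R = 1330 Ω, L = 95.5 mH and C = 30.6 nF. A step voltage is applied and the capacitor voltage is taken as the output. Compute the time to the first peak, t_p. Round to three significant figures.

t_p ≈ 0.000183 s

For a series RLC circuit (capacitor voltage as output), ω_n = 1/√(LC) = 1/√(95.5 mH · 30.6 nF) = 18500 rad/s.
ζ = (R/2)·√(C/L) = (1330/2)·√(30.6 nF/95.5 mH) = 0.376.
ω_d = 18500·√(1 − 0.376²) = 17100 rad/s. t_p = π/ω_d = 0.000183 s.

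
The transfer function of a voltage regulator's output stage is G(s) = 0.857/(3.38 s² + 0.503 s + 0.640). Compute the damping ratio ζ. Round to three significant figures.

Dividing through by 3.38: denominator becomes s² + 0.1488 s + 0.1893.
So ω_n = √0.1893 = 0.435 rad/s and ζ = 0.1488/(2·0.435) = 0.171.

ζ ≈ 0.171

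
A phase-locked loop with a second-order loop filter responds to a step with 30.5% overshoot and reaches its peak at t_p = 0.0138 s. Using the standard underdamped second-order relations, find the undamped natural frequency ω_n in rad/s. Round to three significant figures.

ζ from %OS: ζ = |ln 0.305|/√(π²+ln²0.305) = 0.354.
t_p = π/ω_d ⇒ ω_d = 228 rad/s; then ω_n = ω_d/√(1−ζ²) = 243 rad/s.

ω_n ≈ 243 rad/s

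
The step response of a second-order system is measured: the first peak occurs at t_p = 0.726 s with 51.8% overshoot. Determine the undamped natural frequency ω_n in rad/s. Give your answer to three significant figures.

The overshoot fixes ζ = −ln(OS)/√(π²+ln²(OS)) = 0.205.
t_p = π/ω_d ⇒ ω_d = 4.33 rad/s; then ω_n = ω_d/√(1−ζ²) = 4.42 rad/s.

ω_n ≈ 4.42 rad/s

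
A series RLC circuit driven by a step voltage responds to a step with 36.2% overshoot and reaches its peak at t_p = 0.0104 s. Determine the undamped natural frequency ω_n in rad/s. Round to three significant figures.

The overshoot fixes ζ = −ln(OS)/√(π²+ln²(OS)) = 0.308.
From t_p = π/ω_d, ω_d = π/0.0104 = 302 rad/s, so ω_n = ω_d/√(1−ζ²) = 317 rad/s.

ω_n ≈ 317 rad/s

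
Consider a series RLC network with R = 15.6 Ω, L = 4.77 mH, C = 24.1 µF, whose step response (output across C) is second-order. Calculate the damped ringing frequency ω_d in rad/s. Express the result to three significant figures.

For a series RLC circuit (capacitor voltage as output), ω_n = 1/√(LC) = 1/√(4.77 mH · 24.1 µF) = 2950 rad/s.
ζ = (R/2)·√(C/L) = (15.6/2)·√(24.1 µF/4.77 mH) = 0.554.
The damped frequency ω_d = ω_n√(1−ζ²) = 2450 rad/s.

ω_d ≈ 2450 rad/s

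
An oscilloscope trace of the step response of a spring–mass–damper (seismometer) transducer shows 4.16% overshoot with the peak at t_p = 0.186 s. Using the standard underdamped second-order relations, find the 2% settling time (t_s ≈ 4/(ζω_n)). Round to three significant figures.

From the overshoot, ζ = −ln(OS)/√(π²+ln²(OS)) = 0.711.
t_p = π/ω_d ⇒ ω_d = 16.9 rad/s; then ω_n = ω_d/√(1−ζ²) = 24.0 rad/s.
t_s ≈ 4/(ζω_n) = 4/(0.711·24.0) = 0.234 s.

t_s ≈ 0.234 s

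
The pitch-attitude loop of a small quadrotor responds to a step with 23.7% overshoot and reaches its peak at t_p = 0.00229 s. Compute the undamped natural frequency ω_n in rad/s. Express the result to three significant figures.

ζ from %OS: ζ = |ln 0.237|/√(π²+ln²0.237) = 0.417.
From t_p = π/ω_d, ω_d = π/0.00229 = 1370 rad/s, so ω_n = ω_d/√(1−ζ²) = 1510 rad/s.

ω_n ≈ 1510 rad/s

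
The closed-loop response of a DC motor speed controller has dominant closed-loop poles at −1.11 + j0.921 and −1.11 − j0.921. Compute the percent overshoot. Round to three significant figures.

%OS ≈ 2.27%

|pole| = ω_n = √(1.11² + 0.921²) = 1.44 rad/s; ζ = cos θ = σ/ω_n = 0.770.
Overshoot: exp(−π·0.770/√(1−0.770²)) = 0.0227, i.e. 2.27%.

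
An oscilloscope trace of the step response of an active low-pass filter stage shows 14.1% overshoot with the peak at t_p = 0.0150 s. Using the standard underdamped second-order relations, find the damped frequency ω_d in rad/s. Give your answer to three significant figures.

ω_d ≈ 209 rad/s

t_p = π/ω_d, so ω_d = π/0.0150 = 209 rad/s.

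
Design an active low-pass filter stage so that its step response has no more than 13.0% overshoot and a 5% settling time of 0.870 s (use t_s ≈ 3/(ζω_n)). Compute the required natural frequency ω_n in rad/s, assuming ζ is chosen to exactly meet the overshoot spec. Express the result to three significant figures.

ζ = −ln(OS)/√(π² + (ln OS)²). With OS = 0.130, ln OS = −2.040 and ζ = 2.040/3.746 = 0.545.
From t_s ≈ 3/(ζω_n): ω_n = 3/(ζ·t_s) = 3/(0.545·0.870) = 6.33 rad/s.

ω_n ≈ 6.33 rad/s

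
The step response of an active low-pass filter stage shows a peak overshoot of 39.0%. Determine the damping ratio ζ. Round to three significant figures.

ζ = −ln(OS)/√(π² + (ln OS)²). With OS = 0.390, ln OS = −0.9416 and ζ = 0.9416/3.280 = 0.287.

ζ ≈ 0.287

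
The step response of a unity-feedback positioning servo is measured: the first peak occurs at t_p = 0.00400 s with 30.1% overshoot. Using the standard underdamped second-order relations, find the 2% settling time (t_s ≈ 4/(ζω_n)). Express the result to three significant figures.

ζ from %OS: ζ = |ln 0.301|/√(π²+ln²0.301) = 0.357.
From t_p = π/ω_d, ω_d = π/0.00400 = 785 rad/s, so ω_n = ω_d/√(1−ζ²) = 841 rad/s.
t_s ≈ 4/(ζω_n) = 4/(0.357·841) = 0.0133 s.

t_s ≈ 0.0133 s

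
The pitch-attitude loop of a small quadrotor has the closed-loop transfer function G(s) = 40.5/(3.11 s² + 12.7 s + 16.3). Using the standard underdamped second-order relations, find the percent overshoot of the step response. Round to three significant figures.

%OS ≈ 0.204%

Dividing through by 3.11: denominator becomes s² + 4.084 s + 5.241.
So ω_n = √5.241 = 2.29 rad/s and ζ = 4.084/(2·2.29) = 0.892.
Overshoot: exp(−π·0.892/√(1−0.892²)) = 0.00204, i.e. 0.204%.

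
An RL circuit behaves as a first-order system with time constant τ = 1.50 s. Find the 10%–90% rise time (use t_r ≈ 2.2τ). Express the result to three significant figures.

t_r ≈ 2.2τ = 3.30 s.

t_r ≈ 3.30 s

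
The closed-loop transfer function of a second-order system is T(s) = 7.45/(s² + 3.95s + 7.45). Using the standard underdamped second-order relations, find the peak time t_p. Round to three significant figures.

Comparing the denominator to s² + 2ζω_n s + ω_n²: ω_n = √7.45 = 2.73 rad/s, and 2ζω_n = 3.95 so ζ = 3.95/(2·2.73) = 0.724.
ω_d = 2.73·√(1 − 0.724²) = 1.88 rad/s. Then t_p = π/ω_d = 1.67 s.

t_p ≈ 1.67 s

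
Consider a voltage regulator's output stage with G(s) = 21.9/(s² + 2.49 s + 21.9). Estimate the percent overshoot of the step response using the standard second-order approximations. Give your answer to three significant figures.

Matching coefficients with s² + 2ζω_n s + ω_n² gives ω_n² = 21.9 ⇒ ω_n = 4.68 rad/s, and ζ = 2.49/(2ω_n) = 0.266.
Overshoot: exp(−π·0.266/√(1−0.266²)) = 0.420, i.e. 42.0%.

%OS ≈ 42.0%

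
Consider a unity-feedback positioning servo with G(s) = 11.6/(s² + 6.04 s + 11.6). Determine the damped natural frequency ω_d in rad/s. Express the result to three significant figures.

ω_d ≈ 1.57 rad/s

Comparing the denominator to s² + 2ζω_n s + ω_n²: ω_n = √11.6 = 3.41 rad/s, and 2ζω_n = 6.04 so ζ = 6.04/(2·3.41) = 0.887.
ω_d = ω_n√(1−ζ²) = 1.57 rad/s.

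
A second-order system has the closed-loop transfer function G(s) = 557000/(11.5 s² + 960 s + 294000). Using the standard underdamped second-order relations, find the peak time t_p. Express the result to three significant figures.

t_p ≈ 0.0204 s

Dividing through by 11.5: denominator becomes s² + 83.48 s + 25570.
So ω_n = √25570 = 160 rad/s and ζ = 83.48/(2·160) = 0.261.
ω_d = 160·√(1 − 0.261²) = 154 rad/s. t_p = π/ω_d = 0.0204 s.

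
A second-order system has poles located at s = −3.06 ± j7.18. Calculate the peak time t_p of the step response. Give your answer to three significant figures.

t_p = π/ω_d with ω_d = 7.18 (the imaginary part), so t_p = 0.438 s.

t_p ≈ 0.438 s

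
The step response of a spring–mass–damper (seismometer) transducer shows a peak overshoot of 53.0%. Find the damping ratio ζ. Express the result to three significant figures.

ζ ≈ 0.198

Inverting the overshoot relation: ζ = |ln 0.530|/√(π² + ln²0.530) = 0.198.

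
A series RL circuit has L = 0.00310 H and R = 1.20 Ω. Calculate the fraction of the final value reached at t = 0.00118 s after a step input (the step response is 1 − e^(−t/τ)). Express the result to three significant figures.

y/y_∞ ≈ 0.367

τ = L/R = 0.00310/1.20 = 0.00258 s.
y(t)/y_∞ = 1 − e^(−t/τ) = 1 − e^(−0.00118/0.00258) = 1 − e^(−0.457) = 0.367.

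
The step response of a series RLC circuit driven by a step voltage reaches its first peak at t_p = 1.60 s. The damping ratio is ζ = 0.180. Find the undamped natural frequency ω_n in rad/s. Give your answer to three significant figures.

ω_n ≈ 2.00 rad/s

Peak time t_p = π/ω_d, so ω_d = π/t_p = π/1.60 = 1.96 rad/s.
ω_n = ω_d/√(1−ζ²) = 1.96/√0.968 = 2.00 rad/s.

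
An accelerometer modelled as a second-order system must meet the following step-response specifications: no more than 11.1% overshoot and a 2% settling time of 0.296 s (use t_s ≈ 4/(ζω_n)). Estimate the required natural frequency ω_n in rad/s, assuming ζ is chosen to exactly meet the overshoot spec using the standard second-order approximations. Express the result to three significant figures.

From %OS = 100·exp(−πζ/√(1−ζ²)), invert to get ζ = −ln(OS)/√(π² + ln²(OS)) with OS = 0.111.
−ln 0.111 = 2.198, so ζ = 2.198/√(π² + 4.832) = 0.573.
Then ω_n = 4/(ζ t_s) = 4/(0.573 × 0.296) = 23.6 rad/s.

ω_n ≈ 23.6 rad/s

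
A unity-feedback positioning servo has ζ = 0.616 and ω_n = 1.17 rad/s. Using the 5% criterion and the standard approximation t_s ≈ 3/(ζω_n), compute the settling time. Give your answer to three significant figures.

t_s ≈ 3/(ζω_n) = 3/(0.616 × 1.17) = 4.16 s.

t_s ≈ 4.16 s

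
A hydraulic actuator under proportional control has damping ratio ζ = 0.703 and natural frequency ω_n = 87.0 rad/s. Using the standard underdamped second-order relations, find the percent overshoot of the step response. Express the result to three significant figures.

%OS ≈ 4.48%

For an underdamped second-order system, %OS = 100·exp(−πζ/√(1−ζ²)).
πζ/√(1−ζ²) = π·0.703/√(1−0.494) = 3.105, so %OS = 100·e^(−3.105) = 4.48%.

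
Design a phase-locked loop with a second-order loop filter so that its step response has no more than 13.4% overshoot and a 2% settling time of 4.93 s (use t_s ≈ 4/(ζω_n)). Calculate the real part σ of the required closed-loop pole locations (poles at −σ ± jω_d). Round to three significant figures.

The settling-time spec alone fixes σ = ζω_n = 4/t_s = 4/4.93 = 0.811.
(Overshoot then fixes ζ = 0.539 and hence ω_d = σ·√(1−ζ²)/ζ = 1.27 rad/s.)

σ ≈ 0.811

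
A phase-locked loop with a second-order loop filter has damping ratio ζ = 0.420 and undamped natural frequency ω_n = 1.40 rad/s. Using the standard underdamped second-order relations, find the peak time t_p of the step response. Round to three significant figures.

t_p ≈ 2.47 s

The damped frequency is ω_d = ω_n√(1−ζ²) = 1.40·√(1−0.176) = 1.27 rad/s.
Peak time t_p = π/ω_d = π/1.27 = 2.47 s.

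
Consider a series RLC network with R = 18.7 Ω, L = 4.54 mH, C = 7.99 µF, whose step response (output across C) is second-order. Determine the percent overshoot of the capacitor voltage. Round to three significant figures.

For a series RLC circuit (capacitor voltage as output), ω_n = 1/√(LC) = 1/√(4.54 mH · 7.99 µF) = 5250 rad/s.
ζ = (R/2)·√(C/L) = (18.7/2)·√(7.99 µF/4.54 mH) = 0.392.
%OS = 100·exp(−πζ/√(1−ζ²)) = 26.2%.

%OS ≈ 26.2%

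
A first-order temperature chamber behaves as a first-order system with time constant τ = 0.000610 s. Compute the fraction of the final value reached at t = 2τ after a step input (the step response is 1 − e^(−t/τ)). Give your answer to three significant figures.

y/y_∞ ≈ 0.865

y(t)/y_∞ = 1 − e^(−t/τ) = 1 − e^(−2) = 1 − e^(−2.00) = 0.865.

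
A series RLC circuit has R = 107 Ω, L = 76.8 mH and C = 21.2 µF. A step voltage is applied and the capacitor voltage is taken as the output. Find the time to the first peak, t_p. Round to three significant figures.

For a series RLC circuit (capacitor voltage as output), ω_n = 1/√(LC) = 1/√(76.8 mH · 21.2 µF) = 784 rad/s.
ζ = (R/2)·√(C/L) = (107/2)·√(21.2 µF/76.8 mH) = 0.889.
ω_d = ω_n√(1−ζ²) = 359 rad/s. t_p = π/ω_d = 0.00875 s.

t_p ≈ 0.00875 s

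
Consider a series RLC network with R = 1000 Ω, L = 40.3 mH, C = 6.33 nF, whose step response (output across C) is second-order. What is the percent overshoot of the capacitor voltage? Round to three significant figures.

For a series RLC circuit (capacitor voltage as output), ω_n = 1/√(LC) = 1/√(40.3 mH · 6.33 nF) = 62600 rad/s.
ζ = (R/2)·√(C/L) = (1000/2)·√(6.33 nF/40.3 mH) = 0.198.
Overshoot: exp(−π·0.198/√(1−0.198²)) = 0.530, i.e. 53.0%.

%OS ≈ 53.0%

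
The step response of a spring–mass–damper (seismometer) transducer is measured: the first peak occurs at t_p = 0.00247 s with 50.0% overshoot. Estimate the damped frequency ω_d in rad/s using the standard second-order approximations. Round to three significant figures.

t_p = π/ω_d, so ω_d = π/0.00247 = 1270 rad/s.

ω_d ≈ 1270 rad/s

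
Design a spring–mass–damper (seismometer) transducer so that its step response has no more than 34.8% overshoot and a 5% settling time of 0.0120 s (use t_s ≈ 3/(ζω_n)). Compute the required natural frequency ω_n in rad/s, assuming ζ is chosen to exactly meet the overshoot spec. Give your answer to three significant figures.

ω_n ≈ 785 rad/s

ζ = −ln(OS)/√(π² + (ln OS)²). With OS = 0.348, ln OS = −1.056 and ζ = 1.056/3.314 = 0.318.
Then ω_n = 3/(ζ t_s) = 3/(0.318 × 0.0120) = 785 rad/s.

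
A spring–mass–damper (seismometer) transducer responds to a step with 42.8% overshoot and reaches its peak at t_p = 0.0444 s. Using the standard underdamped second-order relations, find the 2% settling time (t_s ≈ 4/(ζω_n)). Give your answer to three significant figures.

t_s ≈ 0.209 s

The overshoot fixes ζ = −ln(OS)/√(π²+ln²(OS)) = 0.261.
t_p = π/ω_d ⇒ ω_d = 70.8 rad/s; then ω_n = ω_d/√(1−ζ²) = 73.3 rad/s.
t_s ≈ 4/(ζω_n) = 4/(0.261·73.3) = 0.209 s.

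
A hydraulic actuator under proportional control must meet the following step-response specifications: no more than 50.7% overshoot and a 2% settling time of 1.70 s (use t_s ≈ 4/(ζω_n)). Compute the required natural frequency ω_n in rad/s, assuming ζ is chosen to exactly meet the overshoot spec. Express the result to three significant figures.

ζ = −ln(OS)/√(π² + (ln OS)²). With OS = 0.507, ln OS = −0.6792 and ζ = 0.6792/3.214 = 0.211.
Then ω_n = 4/(ζ t_s) = 4/(0.211 × 1.70) = 11.1 rad/s.

ω_n ≈ 11.1 rad/s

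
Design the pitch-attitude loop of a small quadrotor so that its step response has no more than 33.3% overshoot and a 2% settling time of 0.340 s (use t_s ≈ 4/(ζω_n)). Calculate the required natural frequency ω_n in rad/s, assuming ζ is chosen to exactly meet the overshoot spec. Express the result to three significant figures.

Inverting the overshoot relation: ζ = |ln 0.333|/√(π² + ln²0.333) = 0.330.
From t_s ≈ 4/(ζω_n): ω_n = 4/(ζ·t_s) = 4/(0.330·0.340) = 35.6 rad/s.

ω_n ≈ 35.6 rad/s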